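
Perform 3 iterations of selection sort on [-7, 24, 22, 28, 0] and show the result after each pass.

Pass 1: Select minimum -7 at index 0, swap -> [-7, 24, 22, 28, 0]
Pass 2: Select minimum 0 at index 4, swap -> [-7, 0, 22, 28, 24]
Pass 3: Select minimum 22 at index 2, swap -> [-7, 0, 22, 28, 24]


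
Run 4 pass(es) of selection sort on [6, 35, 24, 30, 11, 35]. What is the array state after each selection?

Pass 1: Select minimum 6 at index 0, swap -> [6, 35, 24, 30, 11, 35]
Pass 2: Select minimum 11 at index 4, swap -> [6, 11, 24, 30, 35, 35]
Pass 3: Select minimum 24 at index 2, swap -> [6, 11, 24, 30, 35, 35]
Pass 4: Select minimum 30 at index 3, swap -> [6, 11, 24, 30, 35, 35]


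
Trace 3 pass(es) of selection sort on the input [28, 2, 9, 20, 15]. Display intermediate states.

Pass 1: Select minimum 2 at index 1, swap -> [2, 28, 9, 20, 15]
Pass 2: Select minimum 9 at index 2, swap -> [2, 9, 28, 20, 15]
Pass 3: Select minimum 15 at index 4, swap -> [2, 9, 15, 20, 28]


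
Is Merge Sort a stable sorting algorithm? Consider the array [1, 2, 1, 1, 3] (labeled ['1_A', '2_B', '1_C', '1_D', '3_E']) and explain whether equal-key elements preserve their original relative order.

Trace Merge Sort on the labeled array (the key is the number; the letter only tracks identity):
  Merge [1_A] + [2_B] -> [1_A, 2_B]
  Merge [1_D] + [3_E] -> [1_D, 3_E]
  Merge [1_C] + [1_D, 3_E] -> [1_C, 1_D, 3_E]
  Merge [1_A, 2_B] + [1_C, 1_D, 3_E] -> [1_A, 1_C, 1_D, 2_B, 3_E]
Final order: [1_A, 1_C, 1_D, 2_B, 3_E]
Equal keys:
  value 1: originally 1_A, 1_C, 1_D; after sorting 1_A, 1_C, 1_D -> order preserved
All equal keys kept their original relative order. Merge Sort is stable: when the heads of the two halves are equal the merge takes from the left half first.
Answer: Stable


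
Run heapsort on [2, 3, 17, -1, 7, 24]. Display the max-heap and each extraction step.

Build heap: [24, 7, 17, -1, 3, 2]
Extract 24: [17, 7, 2, -1, 3, 24]
Extract 17: [7, 3, 2, -1, 17, 24]
Extract 7: [3, -1, 2, 7, 17, 24]
Extract 3: [2, -1, 3, 7, 17, 24]
Extract 2: [-1, 2, 3, 7, 17, 24]


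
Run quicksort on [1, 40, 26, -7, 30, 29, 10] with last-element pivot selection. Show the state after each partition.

Partition 1: pivot=10 at index 2 -> [1, -7, 10, 40, 30, 29, 26]
Partition 2: pivot=-7 at index 0 -> [-7, 1, 10, 40, 30, 29, 26]
Partition 3: pivot=26 at index 3 -> [-7, 1, 10, 26, 30, 29, 40]
Partition 4: pivot=40 at index 6 -> [-7, 1, 10, 26, 30, 29, 40]
Partition 5: pivot=29 at index 4 -> [-7, 1, 10, 26, 29, 30, 40]


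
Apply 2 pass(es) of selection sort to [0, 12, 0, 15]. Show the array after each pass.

Pass 1: Select minimum 0 at index 0, swap -> [0, 12, 0, 15]
Pass 2: Select minimum 0 at index 2, swap -> [0, 0, 12, 15]


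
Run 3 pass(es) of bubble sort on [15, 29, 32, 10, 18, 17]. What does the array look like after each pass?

After pass 1: [15, 29, 10, 18, 17, 32] (3 swaps)
After pass 2: [15, 10, 18, 17, 29, 32] (3 swaps)
After pass 3: [10, 15, 17, 18, 29, 32] (2 swaps)
Total swaps: 8


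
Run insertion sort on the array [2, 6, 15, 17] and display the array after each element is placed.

First element 2 is already 'sorted'
Insert 6: shifted 0 elements -> [2, 6, 15, 17]
Insert 15: shifted 0 elements -> [2, 6, 15, 17]
Insert 17: shifted 0 elements -> [2, 6, 15, 17]


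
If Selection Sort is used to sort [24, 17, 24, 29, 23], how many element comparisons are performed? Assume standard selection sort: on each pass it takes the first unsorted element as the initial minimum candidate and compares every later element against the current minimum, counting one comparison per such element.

Pass 1: scan indices 1..4 for the minimum = 4 comparison(s); min is 17, place at index 0 -> [17, 24, 24, 29, 23]
Pass 2: scan indices 2..4 for the minimum = 3 comparison(s); min is 23, place at index 1 -> [17, 23, 24, 29, 24]
Pass 3: scan indices 3..4 for the minimum = 2 comparison(s); min is 24, place at index 2 -> [17, 23, 24, 29, 24]
Pass 4: scan indices 4..4 for the minimum = 1 comparison(s); min is 24, place at index 3 -> [17, 23, 24, 24, 29]
Selection sort always scans the whole unsorted suffix, so the count is (n-1) + (n-2) + ... + 1 = n(n-1)/2 = 5*4/2 = 10 regardless of the input order.
Total comparisons: 4 + 3 + 2 + 1 = 10


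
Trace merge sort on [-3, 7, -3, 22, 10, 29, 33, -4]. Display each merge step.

Divide and conquer:
  Merge [-3] + [7] -> [-3, 7]
  Merge [-3] + [22] -> [-3, 22]
  Merge [-3, 7] + [-3, 22] -> [-3, -3, 7, 22]
  Merge [10] + [29] -> [10, 29]
  Merge [33] + [-4] -> [-4, 33]
  Merge [10, 29] + [-4, 33] -> [-4, 10, 29, 33]
  Merge [-3, -3, 7, 22] + [-4, 10, 29, 33] -> [-4, -3, -3, 7, 10, 22, 29, 33]


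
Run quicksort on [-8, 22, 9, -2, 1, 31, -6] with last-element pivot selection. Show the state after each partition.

Partition 1: pivot=-6 at index 1 -> [-8, -6, 9, -2, 1, 31, 22]
Partition 2: pivot=22 at index 5 -> [-8, -6, 9, -2, 1, 22, 31]
Partition 3: pivot=1 at index 3 -> [-8, -6, -2, 1, 9, 22, 31]


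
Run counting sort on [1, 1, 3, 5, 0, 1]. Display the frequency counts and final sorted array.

Count array: [1, 3, 0, 1, 0, 1]
(count[i] = number of elements equal to i)
Cumulative count: [1, 4, 4, 5, 5, 6]
Sorted: [0, 1, 1, 1, 3, 5]


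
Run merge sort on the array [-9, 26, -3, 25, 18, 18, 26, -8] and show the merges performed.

Divide and conquer:
  Merge [-9] + [26] -> [-9, 26]
  Merge [-3] + [25] -> [-3, 25]
  Merge [-9, 26] + [-3, 25] -> [-9, -3, 25, 26]
  Merge [18] + [18] -> [18, 18]
  Merge [26] + [-8] -> [-8, 26]
  Merge [18, 18] + [-8, 26] -> [-8, 18, 18, 26]
  Merge [-9, -3, 25, 26] + [-8, 18, 18, 26] -> [-9, -8, -3, 18, 18, 25, 26, 26]


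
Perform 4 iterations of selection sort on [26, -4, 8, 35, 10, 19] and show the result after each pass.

Pass 1: Select minimum -4 at index 1, swap -> [-4, 26, 8, 35, 10, 19]
Pass 2: Select minimum 8 at index 2, swap -> [-4, 8, 26, 35, 10, 19]
Pass 3: Select minimum 10 at index 4, swap -> [-4, 8, 10, 35, 26, 19]
Pass 4: Select minimum 19 at index 5, swap -> [-4, 8, 10, 19, 26, 35]


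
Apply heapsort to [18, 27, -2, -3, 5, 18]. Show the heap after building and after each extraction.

Build heap: [27, 18, 18, -3, 5, -2]
Extract 27: [18, 5, 18, -3, -2, 27]
Extract 18: [18, 5, -2, -3, 18, 27]
Extract 18: [5, -3, -2, 18, 18, 27]
Extract 5: [-2, -3, 5, 18, 18, 27]
Extract -2: [-3, -2, 5, 18, 18, 27]


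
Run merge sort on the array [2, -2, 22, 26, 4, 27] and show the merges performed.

Divide and conquer:
  Merge [-2] + [22] -> [-2, 22]
  Merge [2] + [-2, 22] -> [-2, 2, 22]
  Merge [4] + [27] -> [4, 27]
  Merge [26] + [4, 27] -> [4, 26, 27]
  Merge [-2, 2, 22] + [4, 26, 27] -> [-2, 2, 4, 22, 26, 27]


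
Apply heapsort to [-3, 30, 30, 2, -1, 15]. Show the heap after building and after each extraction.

Build heap: [30, 2, 30, -3, -1, 15]
Extract 30: [30, 2, 15, -3, -1, 30]
Extract 30: [15, 2, -1, -3, 30, 30]
Extract 15: [2, -3, -1, 15, 30, 30]
Extract 2: [-1, -3, 2, 15, 30, 30]
Extract -1: [-3, -1, 2, 15, 30, 30]


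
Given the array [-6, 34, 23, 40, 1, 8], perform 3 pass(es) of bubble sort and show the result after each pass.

After pass 1: [-6, 23, 34, 1, 8, 40] (3 swaps)
After pass 2: [-6, 23, 1, 8, 34, 40] (2 swaps)
After pass 3: [-6, 1, 8, 23, 34, 40] (2 swaps)
Total swaps: 7


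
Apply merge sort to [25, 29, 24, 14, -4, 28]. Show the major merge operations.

Divide and conquer:
  Merge [29] + [24] -> [24, 29]
  Merge [25] + [24, 29] -> [24, 25, 29]
  Merge [-4] + [28] -> [-4, 28]
  Merge [14] + [-4, 28] -> [-4, 14, 28]
  Merge [24, 25, 29] + [-4, 14, 28] -> [-4, 14, 24, 25, 28, 29]


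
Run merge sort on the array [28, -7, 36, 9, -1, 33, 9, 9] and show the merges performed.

Divide and conquer:
  Merge [28] + [-7] -> [-7, 28]
  Merge [36] + [9] -> [9, 36]
  Merge [-7, 28] + [9, 36] -> [-7, 9, 28, 36]
  Merge [-1] + [33] -> [-1, 33]
  Merge [9] + [9] -> [9, 9]
  Merge [-1, 33] + [9, 9] -> [-1, 9, 9, 33]
  Merge [-7, 9, 28, 36] + [-1, 9, 9, 33] -> [-7, -1, 9, 9, 9, 28, 33, 36]


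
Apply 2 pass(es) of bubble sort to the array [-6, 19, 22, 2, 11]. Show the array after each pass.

After pass 1: [-6, 19, 2, 11, 22] (2 swaps)
After pass 2: [-6, 2, 11, 19, 22] (2 swaps)
Total swaps: 4


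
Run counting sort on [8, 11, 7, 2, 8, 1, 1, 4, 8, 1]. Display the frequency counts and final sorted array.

Count array: [0, 3, 1, 0, 1, 0, 0, 1, 3, 0, 0, 1]
(count[i] = number of elements equal to i)
Cumulative count: [0, 3, 4, 4, 5, 5, 5, 6, 9, 9, 9, 10]
Sorted: [1, 1, 1, 2, 4, 7, 8, 8, 8, 11]


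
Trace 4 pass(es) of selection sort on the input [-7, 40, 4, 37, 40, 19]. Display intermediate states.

Pass 1: Select minimum -7 at index 0, swap -> [-7, 40, 4, 37, 40, 19]
Pass 2: Select minimum 4 at index 2, swap -> [-7, 4, 40, 37, 40, 19]
Pass 3: Select minimum 19 at index 5, swap -> [-7, 4, 19, 37, 40, 40]
Pass 4: Select minimum 37 at index 3, swap -> [-7, 4, 19, 37, 40, 40]


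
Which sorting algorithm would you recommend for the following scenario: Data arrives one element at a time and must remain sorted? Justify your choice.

Best choice: Insertion sort
Reason: Insertion sort naturally handles online/streaming input by inserting each new element into sorted position


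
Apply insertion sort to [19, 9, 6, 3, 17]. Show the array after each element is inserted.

First element 19 is already 'sorted'
Insert 9: shifted 1 elements -> [9, 19, 6, 3, 17]
Insert 6: shifted 2 elements -> [6, 9, 19, 3, 17]
Insert 3: shifted 3 elements -> [3, 6, 9, 19, 17]
Insert 17: shifted 1 elements -> [3, 6, 9, 17, 19]


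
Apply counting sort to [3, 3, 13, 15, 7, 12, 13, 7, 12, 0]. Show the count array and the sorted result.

Count array: [1, 0, 0, 2, 0, 0, 0, 2, 0, 0, 0, 0, 2, 2, 0, 1]
(count[i] = number of elements equal to i)
Cumulative count: [1, 1, 1, 3, 3, 3, 3, 5, 5, 5, 5, 5, 7, 9, 9, 10]
Sorted: [0, 3, 3, 7, 7, 12, 12, 13, 13, 15]


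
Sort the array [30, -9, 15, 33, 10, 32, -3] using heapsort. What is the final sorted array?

Build heap: [33, 30, 32, -9, 10, 15, -3]
Extract 33: [32, 30, 15, -9, 10, -3, 33]
Extract 32: [30, 10, 15, -9, -3, 32, 33]
Extract 30: [15, 10, -3, -9, 30, 32, 33]
Extract 15: [10, -9, -3, 15, 30, 32, 33]
Extract 10: [-3, -9, 10, 15, 30, 32, 33]
Extract -3: [-9, -3, 10, 15, 30, 32, 33]


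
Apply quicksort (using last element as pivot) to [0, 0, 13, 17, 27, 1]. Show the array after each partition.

Partition 1: pivot=1 at index 2 -> [0, 0, 1, 17, 27, 13]
Partition 2: pivot=0 at index 1 -> [0, 0, 1, 17, 27, 13]
Partition 3: pivot=13 at index 3 -> [0, 0, 1, 13, 27, 17]
Partition 4: pivot=17 at index 4 -> [0, 0, 1, 13, 17, 27]


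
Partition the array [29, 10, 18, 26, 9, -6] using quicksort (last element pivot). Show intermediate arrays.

Partition 1: pivot=-6 at index 0 -> [-6, 10, 18, 26, 9, 29]
Partition 2: pivot=29 at index 5 -> [-6, 10, 18, 26, 9, 29]
Partition 3: pivot=9 at index 1 -> [-6, 9, 18, 26, 10, 29]
Partition 4: pivot=10 at index 2 -> [-6, 9, 10, 26, 18, 29]
Partition 5: pivot=18 at index 3 -> [-6, 9, 10, 18, 26, 29]


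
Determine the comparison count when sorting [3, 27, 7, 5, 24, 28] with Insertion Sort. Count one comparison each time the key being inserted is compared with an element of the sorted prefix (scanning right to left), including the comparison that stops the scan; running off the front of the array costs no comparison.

Insert 27: 3 <= 27 (stop) = 1 comparison(s) -> [3, 27, 7, 5, 24, 28]
Insert 7: 27 > 7 (shift), 3 <= 7 (stop) = 2 comparison(s) -> [3, 7, 27, 5, 24, 28]
Insert 5: 27 > 5 (shift), 7 > 5 (shift), 3 <= 5 (stop) = 3 comparison(s) -> [3, 5, 7, 27, 24, 28]
Insert 24: 27 > 24 (shift), 7 <= 24 (stop) = 2 comparison(s) -> [3, 5, 7, 24, 27, 28]
Insert 28: 27 <= 28 (stop) = 1 comparison(s) -> [3, 5, 7, 24, 27, 28]
Total comparisons: 1 + 2 + 3 + 2 + 1 = 9


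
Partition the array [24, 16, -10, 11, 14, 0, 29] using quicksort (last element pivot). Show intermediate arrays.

Partition 1: pivot=29 at index 6 -> [24, 16, -10, 11, 14, 0, 29]
Partition 2: pivot=0 at index 1 -> [-10, 0, 24, 11, 14, 16, 29]
Partition 3: pivot=16 at index 4 -> [-10, 0, 11, 14, 16, 24, 29]
Partition 4: pivot=14 at index 3 -> [-10, 0, 11, 14, 16, 24, 29]


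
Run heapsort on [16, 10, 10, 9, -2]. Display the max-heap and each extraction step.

Build heap: [16, 10, 10, 9, -2]
Extract 16: [10, 9, 10, -2, 16]
Extract 10: [10, 9, -2, 10, 16]
Extract 10: [9, -2, 10, 10, 16]
Extract 9: [-2, 9, 10, 10, 16]


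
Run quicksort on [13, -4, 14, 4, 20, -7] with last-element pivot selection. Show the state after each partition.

Partition 1: pivot=-7 at index 0 -> [-7, -4, 14, 4, 20, 13]
Partition 2: pivot=13 at index 3 -> [-7, -4, 4, 13, 20, 14]
Partition 3: pivot=4 at index 2 -> [-7, -4, 4, 13, 20, 14]
Partition 4: pivot=14 at index 4 -> [-7, -4, 4, 13, 14, 20]


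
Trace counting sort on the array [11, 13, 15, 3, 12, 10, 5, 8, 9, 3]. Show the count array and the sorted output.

Count array: [0, 0, 0, 2, 0, 1, 0, 0, 1, 1, 1, 1, 1, 1, 0, 1]
(count[i] = number of elements equal to i)
Cumulative count: [0, 0, 0, 2, 2, 3, 3, 3, 4, 5, 6, 7, 8, 9, 9, 10]
Sorted: [3, 3, 5, 8, 9, 10, 11, 12, 13, 15]


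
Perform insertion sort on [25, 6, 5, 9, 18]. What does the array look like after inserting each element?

First element 25 is already 'sorted'
Insert 6: shifted 1 elements -> [6, 25, 5, 9, 18]
Insert 5: shifted 2 elements -> [5, 6, 25, 9, 18]
Insert 9: shifted 1 elements -> [5, 6, 9, 25, 18]
Insert 18: shifted 1 elements -> [5, 6, 9, 18, 25]


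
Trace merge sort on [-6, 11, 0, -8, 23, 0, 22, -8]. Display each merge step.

Divide and conquer:
  Merge [-6] + [11] -> [-6, 11]
  Merge [0] + [-8] -> [-8, 0]
  Merge [-6, 11] + [-8, 0] -> [-8, -6, 0, 11]
  Merge [23] + [0] -> [0, 23]
  Merge [22] + [-8] -> [-8, 22]
  Merge [0, 23] + [-8, 22] -> [-8, 0, 22, 23]
  Merge [-8, -6, 0, 11] + [-8, 0, 22, 23] -> [-8, -8, -6, 0, 0, 11, 22, 23]


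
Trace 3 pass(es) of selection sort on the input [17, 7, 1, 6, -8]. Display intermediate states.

Pass 1: Select minimum -8 at index 4, swap -> [-8, 7, 1, 6, 17]
Pass 2: Select minimum 1 at index 2, swap -> [-8, 1, 7, 6, 17]
Pass 3: Select minimum 6 at index 3, swap -> [-8, 1, 6, 7, 17]


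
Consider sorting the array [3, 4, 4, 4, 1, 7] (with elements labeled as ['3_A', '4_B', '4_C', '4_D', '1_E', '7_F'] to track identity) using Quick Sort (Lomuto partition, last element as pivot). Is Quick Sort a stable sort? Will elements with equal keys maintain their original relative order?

Trace Quick Sort on the labeled array (the key is the number; the letter only tracks identity):
  Partition indices 0..5 around pivot 7_F -> [3_A, 4_B, 4_C, 4_D, 1_E, 7_F]
  Partition indices 0..4 around pivot 1_E -> [1_E, 4_B, 4_C, 4_D, 3_A, 7_F]
  Partition indices 1..4 around pivot 3_A -> [1_E, 3_A, 4_C, 4_D, 4_B, 7_F]
  Partition indices 2..4 around pivot 4_B -> [1_E, 3_A, 4_C, 4_D, 4_B, 7_F]
  Partition indices 2..3 around pivot 4_D -> [1_E, 3_A, 4_C, 4_D, 4_B, 7_F]
Final order: [1_E, 3_A, 4_C, 4_D, 4_B, 7_F]
Equal keys:
  value 4: originally 4_B, 4_C, 4_D; after sorting 4_C, 4_D, 4_B -> order changed
Equal keys were reordered, so Quick Sort is not stable: partition swaps elements across long distances and can reorder equal keys. (One such input is enough; an unstable sort may happen to preserve order on other inputs, but it gives no guarantee.)
Answer: Not stable


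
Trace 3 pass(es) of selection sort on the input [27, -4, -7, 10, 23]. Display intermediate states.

Pass 1: Select minimum -7 at index 2, swap -> [-7, -4, 27, 10, 23]
Pass 2: Select minimum -4 at index 1, swap -> [-7, -4, 27, 10, 23]
Pass 3: Select minimum 10 at index 3, swap -> [-7, -4, 10, 27, 23]


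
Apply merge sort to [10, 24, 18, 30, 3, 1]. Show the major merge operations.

Divide and conquer:
  Merge [24] + [18] -> [18, 24]
  Merge [10] + [18, 24] -> [10, 18, 24]
  Merge [3] + [1] -> [1, 3]
  Merge [30] + [1, 3] -> [1, 3, 30]
  Merge [10, 18, 24] + [1, 3, 30] -> [1, 3, 10, 18, 24, 30]


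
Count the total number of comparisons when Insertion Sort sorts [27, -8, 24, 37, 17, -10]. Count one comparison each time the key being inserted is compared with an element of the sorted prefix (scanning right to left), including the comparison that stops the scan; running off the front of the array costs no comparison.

Insert -8: 27 > -8 (shift), reached front = 1 comparison(s) -> [-8, 27, 24, 37, 17, -10]
Insert 24: 27 > 24 (shift), -8 <= 24 (stop) = 2 comparison(s) -> [-8, 24, 27, 37, 17, -10]
Insert 37: 27 <= 37 (stop) = 1 comparison(s) -> [-8, 24, 27, 37, 17, -10]
Insert 17: 37 > 17 (shift), 27 > 17 (shift), 24 > 17 (shift), -8 <= 17 (stop) = 4 comparison(s) -> [-8, 17, 24, 27, 37, -10]
Insert -10: 37 > -10 (shift), 27 > -10 (shift), 24 > -10 (shift), 17 > -10 (shift), -8 > -10 (shift), reached front = 5 comparison(s) -> [-10, -8, 17, 24, 27, 37]
Total comparisons: 1 + 2 + 1 + 4 + 5 = 13


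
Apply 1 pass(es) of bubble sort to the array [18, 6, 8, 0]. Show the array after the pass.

After pass 1: [6, 8, 0, 18] (3 swaps)
Total swaps: 3


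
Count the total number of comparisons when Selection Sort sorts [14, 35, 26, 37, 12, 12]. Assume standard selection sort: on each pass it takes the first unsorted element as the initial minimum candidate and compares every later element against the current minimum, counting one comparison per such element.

Pass 1: scan indices 1..5 for the minimum = 5 comparison(s); min is 12, place at index 0 -> [12, 35, 26, 37, 14, 12]
Pass 2: scan indices 2..5 for the minimum = 4 comparison(s); min is 12, place at index 1 -> [12, 12, 26, 37, 14, 35]
Pass 3: scan indices 3..5 for the minimum = 3 comparison(s); min is 14, place at index 2 -> [12, 12, 14, 37, 26, 35]
Pass 4: scan indices 4..5 for the minimum = 2 comparison(s); min is 26, place at index 3 -> [12, 12, 14, 26, 37, 35]
Pass 5: scan indices 5..5 for the minimum = 1 comparison(s); min is 35, place at index 4 -> [12, 12, 14, 26, 35, 37]
Selection sort always scans the whole unsorted suffix, so the count is (n-1) + (n-2) + ... + 1 = n(n-1)/2 = 6*5/2 = 15 regardless of the input order.
Total comparisons: 5 + 4 + 3 + 2 + 1 = 15


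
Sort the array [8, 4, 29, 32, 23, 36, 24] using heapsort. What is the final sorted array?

Build heap: [36, 32, 29, 4, 23, 8, 24]
Extract 36: [32, 24, 29, 4, 23, 8, 36]
Extract 32: [29, 24, 8, 4, 23, 32, 36]
Extract 29: [24, 23, 8, 4, 29, 32, 36]
Extract 24: [23, 4, 8, 24, 29, 32, 36]
Extract 23: [8, 4, 23, 24, 29, 32, 36]
Extract 8: [4, 8, 23, 24, 29, 32, 36]


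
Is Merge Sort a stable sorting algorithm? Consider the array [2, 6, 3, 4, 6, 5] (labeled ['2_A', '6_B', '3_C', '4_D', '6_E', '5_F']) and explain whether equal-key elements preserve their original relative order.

Trace Merge Sort on the labeled array (the key is the number; the letter only tracks identity):
  Merge [6_B] + [3_C] -> [3_C, 6_B]
  Merge [2_A] + [3_C, 6_B] -> [2_A, 3_C, 6_B]
  Merge [6_E] + [5_F] -> [5_F, 6_E]
  Merge [4_D] + [5_F, 6_E] -> [4_D, 5_F, 6_E]
  Merge [2_A, 3_C, 6_B] + [4_D, 5_F, 6_E] -> [2_A, 3_C, 4_D, 5_F, 6_B, 6_E]
Final order: [2_A, 3_C, 4_D, 5_F, 6_B, 6_E]
Equal keys:
  value 6: originally 6_B, 6_E; after sorting 6_B, 6_E -> order preserved
All equal keys kept their original relative order. Merge Sort is stable: when the heads of the two halves are equal the merge takes from the left half first.
Answer: Stable


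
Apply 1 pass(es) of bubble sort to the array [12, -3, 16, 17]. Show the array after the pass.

After pass 1: [-3, 12, 16, 17] (1 swaps)
Total swaps: 1


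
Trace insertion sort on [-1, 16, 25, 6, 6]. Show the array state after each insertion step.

First element -1 is already 'sorted'
Insert 16: shifted 0 elements -> [-1, 16, 25, 6, 6]
Insert 25: shifted 0 elements -> [-1, 16, 25, 6, 6]
Insert 6: shifted 2 elements -> [-1, 6, 16, 25, 6]
Insert 6: shifted 2 elements -> [-1, 6, 6, 16, 25]


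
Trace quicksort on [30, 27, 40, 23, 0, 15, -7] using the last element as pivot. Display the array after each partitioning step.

Partition 1: pivot=-7 at index 0 -> [-7, 27, 40, 23, 0, 15, 30]
Partition 2: pivot=30 at index 5 -> [-7, 27, 23, 0, 15, 30, 40]
Partition 3: pivot=15 at index 2 -> [-7, 0, 15, 27, 23, 30, 40]
Partition 4: pivot=23 at index 3 -> [-7, 0, 15, 23, 27, 30, 40]


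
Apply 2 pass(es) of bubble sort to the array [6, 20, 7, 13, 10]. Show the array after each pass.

After pass 1: [6, 7, 13, 10, 20] (3 swaps)
After pass 2: [6, 7, 10, 13, 20] (1 swaps)
Total swaps: 4


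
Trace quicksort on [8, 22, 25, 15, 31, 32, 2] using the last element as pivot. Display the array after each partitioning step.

Partition 1: pivot=2 at index 0 -> [2, 22, 25, 15, 31, 32, 8]
Partition 2: pivot=8 at index 1 -> [2, 8, 25, 15, 31, 32, 22]
Partition 3: pivot=22 at index 3 -> [2, 8, 15, 22, 31, 32, 25]
Partition 4: pivot=25 at index 4 -> [2, 8, 15, 22, 25, 32, 31]
Partition 5: pivot=31 at index 5 -> [2, 8, 15, 22, 25, 31, 32]


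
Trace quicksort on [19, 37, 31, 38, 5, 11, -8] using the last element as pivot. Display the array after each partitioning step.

Partition 1: pivot=-8 at index 0 -> [-8, 37, 31, 38, 5, 11, 19]
Partition 2: pivot=19 at index 3 -> [-8, 5, 11, 19, 37, 31, 38]
Partition 3: pivot=11 at index 2 -> [-8, 5, 11, 19, 37, 31, 38]
Partition 4: pivot=38 at index 6 -> [-8, 5, 11, 19, 37, 31, 38]
Partition 5: pivot=31 at index 4 -> [-8, 5, 11, 19, 31, 37, 38]


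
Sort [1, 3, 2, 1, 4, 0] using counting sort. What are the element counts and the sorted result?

Count array: [1, 2, 1, 1, 1]
(count[i] = number of elements equal to i)
Cumulative count: [1, 3, 4, 5, 6]
Sorted: [0, 1, 1, 2, 3, 4]


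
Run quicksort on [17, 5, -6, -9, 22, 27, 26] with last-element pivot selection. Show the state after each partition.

Partition 1: pivot=26 at index 5 -> [17, 5, -6, -9, 22, 26, 27]
Partition 2: pivot=22 at index 4 -> [17, 5, -6, -9, 22, 26, 27]
Partition 3: pivot=-9 at index 0 -> [-9, 5, -6, 17, 22, 26, 27]
Partition 4: pivot=17 at index 3 -> [-9, 5, -6, 17, 22, 26, 27]
Partition 5: pivot=-6 at index 1 -> [-9, -6, 5, 17, 22, 26, 27]


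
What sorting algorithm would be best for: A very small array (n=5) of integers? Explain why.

Best choice: Insertion sort
Reason: For tiny inputs the O(n^2) overhead is negligible and insertion sort has minimal constant factors


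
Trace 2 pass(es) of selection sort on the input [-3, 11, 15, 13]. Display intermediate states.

Pass 1: Select minimum -3 at index 0, swap -> [-3, 11, 15, 13]
Pass 2: Select minimum 11 at index 1, swap -> [-3, 11, 15, 13]


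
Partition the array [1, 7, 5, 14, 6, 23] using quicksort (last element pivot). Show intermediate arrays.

Partition 1: pivot=23 at index 5 -> [1, 7, 5, 14, 6, 23]
Partition 2: pivot=6 at index 2 -> [1, 5, 6, 14, 7, 23]
Partition 3: pivot=5 at index 1 -> [1, 5, 6, 14, 7, 23]
Partition 4: pivot=7 at index 3 -> [1, 5, 6, 7, 14, 23]


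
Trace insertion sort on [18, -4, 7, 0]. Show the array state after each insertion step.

First element 18 is already 'sorted'
Insert -4: shifted 1 elements -> [-4, 18, 7, 0]
Insert 7: shifted 1 elements -> [-4, 7, 18, 0]
Insert 0: shifted 2 elements -> [-4, 0, 7, 18]


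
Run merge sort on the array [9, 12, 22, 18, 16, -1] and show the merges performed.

Divide and conquer:
  Merge [12] + [22] -> [12, 22]
  Merge [9] + [12, 22] -> [9, 12, 22]
  Merge [16] + [-1] -> [-1, 16]
  Merge [18] + [-1, 16] -> [-1, 16, 18]
  Merge [9, 12, 22] + [-1, 16, 18] -> [-1, 9, 12, 16, 18, 22]


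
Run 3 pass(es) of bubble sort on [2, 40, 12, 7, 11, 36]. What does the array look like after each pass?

After pass 1: [2, 12, 7, 11, 36, 40] (4 swaps)
After pass 2: [2, 7, 11, 12, 36, 40] (2 swaps)
After pass 3: [2, 7, 11, 12, 36, 40] (0 swaps)
Total swaps: 6


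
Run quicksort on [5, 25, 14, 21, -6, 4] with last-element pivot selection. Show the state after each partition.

Partition 1: pivot=4 at index 1 -> [-6, 4, 14, 21, 5, 25]
Partition 2: pivot=25 at index 5 -> [-6, 4, 14, 21, 5, 25]
Partition 3: pivot=5 at index 2 -> [-6, 4, 5, 21, 14, 25]
Partition 4: pivot=14 at index 3 -> [-6, 4, 5, 14, 21, 25]


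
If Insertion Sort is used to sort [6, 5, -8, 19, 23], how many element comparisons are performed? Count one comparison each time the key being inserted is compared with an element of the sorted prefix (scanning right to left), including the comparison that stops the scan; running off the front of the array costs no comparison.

Insert 5: 6 > 5 (shift), reached front = 1 comparison(s) -> [5, 6, -8, 19, 23]
Insert -8: 6 > -8 (shift), 5 > -8 (shift), reached front = 2 comparison(s) -> [-8, 5, 6, 19, 23]
Insert 19: 6 <= 19 (stop) = 1 comparison(s) -> [-8, 5, 6, 19, 23]
Insert 23: 19 <= 23 (stop) = 1 comparison(s) -> [-8, 5, 6, 19, 23]
Total comparisons: 1 + 2 + 1 + 1 = 5


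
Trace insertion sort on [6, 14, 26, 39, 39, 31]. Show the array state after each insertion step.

First element 6 is already 'sorted'
Insert 14: shifted 0 elements -> [6, 14, 26, 39, 39, 31]
Insert 26: shifted 0 elements -> [6, 14, 26, 39, 39, 31]
Insert 39: shifted 0 elements -> [6, 14, 26, 39, 39, 31]
Insert 39: shifted 0 elements -> [6, 14, 26, 39, 39, 31]
Insert 31: shifted 2 elements -> [6, 14, 26, 31, 39, 39]


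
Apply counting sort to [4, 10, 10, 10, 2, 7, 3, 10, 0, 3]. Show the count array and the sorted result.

Count array: [1, 0, 1, 2, 1, 0, 0, 1, 0, 0, 4]
(count[i] = number of elements equal to i)
Cumulative count: [1, 1, 2, 4, 5, 5, 5, 6, 6, 6, 10]
Sorted: [0, 2, 3, 3, 4, 7, 10, 10, 10, 10]


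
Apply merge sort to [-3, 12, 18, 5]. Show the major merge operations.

Divide and conquer:
  Merge [-3] + [12] -> [-3, 12]
  Merge [18] + [5] -> [5, 18]
  Merge [-3, 12] + [5, 18] -> [-3, 5, 12, 18]


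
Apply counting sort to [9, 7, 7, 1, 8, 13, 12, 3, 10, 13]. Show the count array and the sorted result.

Count array: [0, 1, 0, 1, 0, 0, 0, 2, 1, 1, 1, 0, 1, 2]
(count[i] = number of elements equal to i)
Cumulative count: [0, 1, 1, 2, 2, 2, 2, 4, 5, 6, 7, 7, 8, 10]
Sorted: [1, 3, 7, 7, 8, 9, 10, 12, 13, 13]


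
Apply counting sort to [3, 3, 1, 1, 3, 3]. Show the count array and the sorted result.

Count array: [0, 2, 0, 4]
(count[i] = number of elements equal to i)
Cumulative count: [0, 2, 2, 6]
Sorted: [1, 1, 3, 3, 3, 3]


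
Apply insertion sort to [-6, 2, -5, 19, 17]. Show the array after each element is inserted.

First element -6 is already 'sorted'
Insert 2: shifted 0 elements -> [-6, 2, -5, 19, 17]
Insert -5: shifted 1 elements -> [-6, -5, 2, 19, 17]
Insert 19: shifted 0 elements -> [-6, -5, 2, 19, 17]
Insert 17: shifted 1 elements -> [-6, -5, 2, 17, 19]


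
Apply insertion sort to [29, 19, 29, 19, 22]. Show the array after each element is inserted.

First element 29 is already 'sorted'
Insert 19: shifted 1 elements -> [19, 29, 29, 19, 22]
Insert 29: shifted 0 elements -> [19, 29, 29, 19, 22]
Insert 19: shifted 2 elements -> [19, 19, 29, 29, 22]
Insert 22: shifted 2 elements -> [19, 19, 22, 29, 29]


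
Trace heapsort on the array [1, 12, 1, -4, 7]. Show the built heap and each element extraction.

Build heap: [12, 7, 1, -4, 1]
Extract 12: [7, 1, 1, -4, 12]
Extract 7: [1, -4, 1, 7, 12]
Extract 1: [1, -4, 1, 7, 12]
Extract 1: [-4, 1, 1, 7, 12]


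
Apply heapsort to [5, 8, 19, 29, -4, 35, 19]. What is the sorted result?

Build heap: [35, 29, 19, 8, -4, 5, 19]
Extract 35: [29, 19, 19, 8, -4, 5, 35]
Extract 29: [19, 8, 19, 5, -4, 29, 35]
Extract 19: [19, 8, -4, 5, 19, 29, 35]
Extract 19: [8, 5, -4, 19, 19, 29, 35]
Extract 8: [5, -4, 8, 19, 19, 29, 35]
Extract 5: [-4, 5, 8, 19, 19, 29, 35]


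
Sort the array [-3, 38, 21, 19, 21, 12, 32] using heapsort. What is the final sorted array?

Build heap: [38, 21, 32, 19, -3, 12, 21]
Extract 38: [32, 21, 21, 19, -3, 12, 38]
Extract 32: [21, 19, 21, 12, -3, 32, 38]
Extract 21: [21, 19, -3, 12, 21, 32, 38]
Extract 21: [19, 12, -3, 21, 21, 32, 38]
Extract 19: [12, -3, 19, 21, 21, 32, 38]
Extract 12: [-3, 12, 19, 21, 21, 32, 38]


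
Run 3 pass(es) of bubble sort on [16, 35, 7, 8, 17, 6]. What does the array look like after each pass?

After pass 1: [16, 7, 8, 17, 6, 35] (4 swaps)
After pass 2: [7, 8, 16, 6, 17, 35] (3 swaps)
After pass 3: [7, 8, 6, 16, 17, 35] (1 swaps)
Total swaps: 8


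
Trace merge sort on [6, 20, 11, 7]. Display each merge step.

Divide and conquer:
  Merge [6] + [20] -> [6, 20]
  Merge [11] + [7] -> [7, 11]
  Merge [6, 20] + [7, 11] -> [6, 7, 11, 20]


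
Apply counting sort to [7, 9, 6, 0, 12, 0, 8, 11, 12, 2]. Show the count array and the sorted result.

Count array: [2, 0, 1, 0, 0, 0, 1, 1, 1, 1, 0, 1, 2]
(count[i] = number of elements equal to i)
Cumulative count: [2, 2, 3, 3, 3, 3, 4, 5, 6, 7, 7, 8, 10]
Sorted: [0, 0, 2, 6, 7, 8, 9, 11, 12, 12]


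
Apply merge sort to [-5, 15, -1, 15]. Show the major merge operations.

Divide and conquer:
  Merge [-5] + [15] -> [-5, 15]
  Merge [-1] + [15] -> [-1, 15]
  Merge [-5, 15] + [-1, 15] -> [-5, -1, 15, 15]


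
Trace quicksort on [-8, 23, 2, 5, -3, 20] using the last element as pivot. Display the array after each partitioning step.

Partition 1: pivot=20 at index 4 -> [-8, 2, 5, -3, 20, 23]
Partition 2: pivot=-3 at index 1 -> [-8, -3, 5, 2, 20, 23]
Partition 3: pivot=2 at index 2 -> [-8, -3, 2, 5, 20, 23]


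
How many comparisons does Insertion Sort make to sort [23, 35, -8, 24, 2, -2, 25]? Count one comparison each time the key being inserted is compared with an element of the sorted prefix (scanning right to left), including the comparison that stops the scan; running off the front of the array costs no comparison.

Insert 35: 23 <= 35 (stop) = 1 comparison(s) -> [23, 35, -8, 24, 2, -2, 25]
Insert -8: 35 > -8 (shift), 23 > -8 (shift), reached front = 2 comparison(s) -> [-8, 23, 35, 24, 2, -2, 25]
Insert 24: 35 > 24 (shift), 23 <= 24 (stop) = 2 comparison(s) -> [-8, 23, 24, 35, 2, -2, 25]
Insert 2: 35 > 2 (shift), 24 > 2 (shift), 23 > 2 (shift), -8 <= 2 (stop) = 4 comparison(s) -> [-8, 2, 23, 24, 35, -2, 25]
Insert -2: 35 > -2 (shift), 24 > -2 (shift), 23 > -2 (shift), 2 > -2 (shift), -8 <= -2 (stop) = 5 comparison(s) -> [-8, -2, 2, 23, 24, 35, 25]
Insert 25: 35 > 25 (shift), 24 <= 25 (stop) = 2 comparison(s) -> [-8, -2, 2, 23, 24, 25, 35]
Total comparisons: 1 + 2 + 2 + 4 + 5 + 2 = 16


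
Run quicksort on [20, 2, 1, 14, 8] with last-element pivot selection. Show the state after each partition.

Partition 1: pivot=8 at index 2 -> [2, 1, 8, 14, 20]
Partition 2: pivot=1 at index 0 -> [1, 2, 8, 14, 20]
Partition 3: pivot=20 at index 4 -> [1, 2, 8, 14, 20]


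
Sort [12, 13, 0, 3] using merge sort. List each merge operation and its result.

Divide and conquer:
  Merge [12] + [13] -> [12, 13]
  Merge [0] + [3] -> [0, 3]
  Merge [12, 13] + [0, 3] -> [0, 3, 12, 13]


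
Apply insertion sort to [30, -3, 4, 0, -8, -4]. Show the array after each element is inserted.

First element 30 is already 'sorted'
Insert -3: shifted 1 elements -> [-3, 30, 4, 0, -8, -4]
Insert 4: shifted 1 elements -> [-3, 4, 30, 0, -8, -4]
Insert 0: shifted 2 elements -> [-3, 0, 4, 30, -8, -4]
Insert -8: shifted 4 elements -> [-8, -3, 0, 4, 30, -4]
Insert -4: shifted 4 elements -> [-8, -4, -3, 0, 4, 30]


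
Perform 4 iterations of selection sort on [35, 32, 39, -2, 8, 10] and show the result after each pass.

Pass 1: Select minimum -2 at index 3, swap -> [-2, 32, 39, 35, 8, 10]
Pass 2: Select minimum 8 at index 4, swap -> [-2, 8, 39, 35, 32, 10]
Pass 3: Select minimum 10 at index 5, swap -> [-2, 8, 10, 35, 32, 39]
Pass 4: Select minimum 32 at index 4, swap -> [-2, 8, 10, 32, 35, 39]


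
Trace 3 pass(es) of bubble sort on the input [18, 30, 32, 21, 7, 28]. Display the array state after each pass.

After pass 1: [18, 30, 21, 7, 28, 32] (3 swaps)
After pass 2: [18, 21, 7, 28, 30, 32] (3 swaps)
After pass 3: [18, 7, 21, 28, 30, 32] (1 swaps)
Total swaps: 7


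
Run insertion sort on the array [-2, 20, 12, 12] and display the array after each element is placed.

First element -2 is already 'sorted'
Insert 20: shifted 0 elements -> [-2, 20, 12, 12]
Insert 12: shifted 1 elements -> [-2, 12, 20, 12]
Insert 12: shifted 1 elements -> [-2, 12, 12, 20]


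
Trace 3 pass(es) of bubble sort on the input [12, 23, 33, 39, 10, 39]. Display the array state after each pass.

After pass 1: [12, 23, 33, 10, 39, 39] (1 swaps)
After pass 2: [12, 23, 10, 33, 39, 39] (1 swaps)
After pass 3: [12, 10, 23, 33, 39, 39] (1 swaps)
Total swaps: 3


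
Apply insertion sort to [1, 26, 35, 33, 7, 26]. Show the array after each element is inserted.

First element 1 is already 'sorted'
Insert 26: shifted 0 elements -> [1, 26, 35, 33, 7, 26]
Insert 35: shifted 0 elements -> [1, 26, 35, 33, 7, 26]
Insert 33: shifted 1 elements -> [1, 26, 33, 35, 7, 26]
Insert 7: shifted 3 elements -> [1, 7, 26, 33, 35, 26]
Insert 26: shifted 2 elements -> [1, 7, 26, 26, 33, 35]


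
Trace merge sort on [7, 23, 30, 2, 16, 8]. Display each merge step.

Divide and conquer:
  Merge [23] + [30] -> [23, 30]
  Merge [7] + [23, 30] -> [7, 23, 30]
  Merge [16] + [8] -> [8, 16]
  Merge [2] + [8, 16] -> [2, 8, 16]
  Merge [7, 23, 30] + [2, 8, 16] -> [2, 7, 8, 16, 23, 30]


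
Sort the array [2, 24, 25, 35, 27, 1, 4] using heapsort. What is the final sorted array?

Build heap: [35, 27, 25, 24, 2, 1, 4]
Extract 35: [27, 24, 25, 4, 2, 1, 35]
Extract 27: [25, 24, 1, 4, 2, 27, 35]
Extract 25: [24, 4, 1, 2, 25, 27, 35]
Extract 24: [4, 2, 1, 24, 25, 27, 35]
Extract 4: [2, 1, 4, 24, 25, 27, 35]
Extract 2: [1, 2, 4, 24, 25, 27, 35]


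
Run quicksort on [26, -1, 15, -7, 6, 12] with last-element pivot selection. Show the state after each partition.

Partition 1: pivot=12 at index 3 -> [-1, -7, 6, 12, 15, 26]
Partition 2: pivot=6 at index 2 -> [-1, -7, 6, 12, 15, 26]
Partition 3: pivot=-7 at index 0 -> [-7, -1, 6, 12, 15, 26]
Partition 4: pivot=26 at index 5 -> [-7, -1, 6, 12, 15, 26]


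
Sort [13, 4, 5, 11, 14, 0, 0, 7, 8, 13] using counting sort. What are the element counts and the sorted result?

Count array: [2, 0, 0, 0, 1, 1, 0, 1, 1, 0, 0, 1, 0, 2, 1]
(count[i] = number of elements equal to i)
Cumulative count: [2, 2, 2, 2, 3, 4, 4, 5, 6, 6, 6, 7, 7, 9, 10]
Sorted: [0, 0, 4, 5, 7, 8, 11, 13, 13, 14]


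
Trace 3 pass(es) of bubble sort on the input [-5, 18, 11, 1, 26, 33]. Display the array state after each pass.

After pass 1: [-5, 11, 1, 18, 26, 33] (2 swaps)
After pass 2: [-5, 1, 11, 18, 26, 33] (1 swaps)
After pass 3: [-5, 1, 11, 18, 26, 33] (0 swaps)
Total swaps: 3


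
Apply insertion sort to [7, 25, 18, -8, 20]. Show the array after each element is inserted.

First element 7 is already 'sorted'
Insert 25: shifted 0 elements -> [7, 25, 18, -8, 20]
Insert 18: shifted 1 elements -> [7, 18, 25, -8, 20]
Insert -8: shifted 3 elements -> [-8, 7, 18, 25, 20]
Insert 20: shifted 1 elements -> [-8, 7, 18, 20, 25]


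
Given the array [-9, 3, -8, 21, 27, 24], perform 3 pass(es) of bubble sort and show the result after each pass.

After pass 1: [-9, -8, 3, 21, 24, 27] (2 swaps)
After pass 2: [-9, -8, 3, 21, 24, 27] (0 swaps)
After pass 3: [-9, -8, 3, 21, 24, 27] (0 swaps)
Total swaps: 2


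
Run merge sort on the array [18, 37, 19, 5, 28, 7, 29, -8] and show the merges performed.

Divide and conquer:
  Merge [18] + [37] -> [18, 37]
  Merge [19] + [5] -> [5, 19]
  Merge [18, 37] + [5, 19] -> [5, 18, 19, 37]
  Merge [28] + [7] -> [7, 28]
  Merge [29] + [-8] -> [-8, 29]
  Merge [7, 28] + [-8, 29] -> [-8, 7, 28, 29]
  Merge [5, 18, 19, 37] + [-8, 7, 28, 29] -> [-8, 5, 7, 18, 19, 28, 29, 37]


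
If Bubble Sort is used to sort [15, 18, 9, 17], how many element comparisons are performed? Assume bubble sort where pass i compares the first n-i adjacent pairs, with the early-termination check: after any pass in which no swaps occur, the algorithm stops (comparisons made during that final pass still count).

Pass 1: compare adjacent pairs (0,1)..(2,3) = 3 comparison(s), 2 swap(s) -> [15, 9, 17, 18]
Pass 2: compare adjacent pairs (0,1)..(1,2) = 2 comparison(s), 1 swap(s) -> [9, 15, 17, 18]
Pass 3: compare adjacent pairs (0,1)..(0,1) = 1 comparison(s), 0 swap(s) -> [9, 15, 17, 18]
No swaps in this pass, so bubble sort stops here.
Total comparisons: 3 + 2 + 1 = 6


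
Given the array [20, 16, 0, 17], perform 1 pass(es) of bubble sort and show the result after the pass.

After pass 1: [16, 0, 17, 20] (3 swaps)
Total swaps: 3


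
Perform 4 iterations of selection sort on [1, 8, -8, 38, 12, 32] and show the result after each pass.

Pass 1: Select minimum -8 at index 2, swap -> [-8, 8, 1, 38, 12, 32]
Pass 2: Select minimum 1 at index 2, swap -> [-8, 1, 8, 38, 12, 32]
Pass 3: Select minimum 8 at index 2, swap -> [-8, 1, 8, 38, 12, 32]
Pass 4: Select minimum 12 at index 4, swap -> [-8, 1, 8, 12, 38, 32]


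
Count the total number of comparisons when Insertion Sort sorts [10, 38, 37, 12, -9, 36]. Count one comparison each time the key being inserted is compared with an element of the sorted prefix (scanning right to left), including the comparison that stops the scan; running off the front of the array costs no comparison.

Insert 38: 10 <= 38 (stop) = 1 comparison(s) -> [10, 38, 37, 12, -9, 36]
Insert 37: 38 > 37 (shift), 10 <= 37 (stop) = 2 comparison(s) -> [10, 37, 38, 12, -9, 36]
Insert 12: 38 > 12 (shift), 37 > 12 (shift), 10 <= 12 (stop) = 3 comparison(s) -> [10, 12, 37, 38, -9, 36]
Insert -9: 38 > -9 (shift), 37 > -9 (shift), 12 > -9 (shift), 10 > -9 (shift), reached front = 4 comparison(s) -> [-9, 10, 12, 37, 38, 36]
Insert 36: 38 > 36 (shift), 37 > 36 (shift), 12 <= 36 (stop) = 3 comparison(s) -> [-9, 10, 12, 36, 37, 38]
Total comparisons: 1 + 2 + 3 + 4 + 3 = 13


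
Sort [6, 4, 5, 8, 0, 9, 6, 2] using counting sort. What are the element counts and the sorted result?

Count array: [1, 0, 1, 0, 1, 1, 2, 0, 1, 1]
(count[i] = number of elements equal to i)
Cumulative count: [1, 1, 2, 2, 3, 4, 6, 6, 7, 8]
Sorted: [0, 2, 4, 5, 6, 6, 8, 9]


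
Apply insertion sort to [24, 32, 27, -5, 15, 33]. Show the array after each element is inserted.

First element 24 is already 'sorted'
Insert 32: shifted 0 elements -> [24, 32, 27, -5, 15, 33]
Insert 27: shifted 1 elements -> [24, 27, 32, -5, 15, 33]
Insert -5: shifted 3 elements -> [-5, 24, 27, 32, 15, 33]
Insert 15: shifted 3 elements -> [-5, 15, 24, 27, 32, 33]
Insert 33: shifted 0 elements -> [-5, 15, 24, 27, 32, 33]


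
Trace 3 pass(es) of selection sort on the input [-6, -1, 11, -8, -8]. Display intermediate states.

Pass 1: Select minimum -8 at index 3, swap -> [-8, -1, 11, -6, -8]
Pass 2: Select minimum -8 at index 4, swap -> [-8, -8, 11, -6, -1]
Pass 3: Select minimum -6 at index 3, swap -> [-8, -8, -6, 11, -1]


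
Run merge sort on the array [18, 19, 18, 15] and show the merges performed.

Divide and conquer:
  Merge [18] + [19] -> [18, 19]
  Merge [18] + [15] -> [15, 18]
  Merge [18, 19] + [15, 18] -> [15, 18, 18, 19]


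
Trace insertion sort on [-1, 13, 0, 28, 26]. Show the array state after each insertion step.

First element -1 is already 'sorted'
Insert 13: shifted 0 elements -> [-1, 13, 0, 28, 26]
Insert 0: shifted 1 elements -> [-1, 0, 13, 28, 26]
Insert 28: shifted 0 elements -> [-1, 0, 13, 28, 26]
Insert 26: shifted 1 elements -> [-1, 0, 13, 26, 28]


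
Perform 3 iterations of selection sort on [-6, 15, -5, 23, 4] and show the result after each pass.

Pass 1: Select minimum -6 at index 0, swap -> [-6, 15, -5, 23, 4]
Pass 2: Select minimum -5 at index 2, swap -> [-6, -5, 15, 23, 4]
Pass 3: Select minimum 4 at index 4, swap -> [-6, -5, 4, 23, 15]


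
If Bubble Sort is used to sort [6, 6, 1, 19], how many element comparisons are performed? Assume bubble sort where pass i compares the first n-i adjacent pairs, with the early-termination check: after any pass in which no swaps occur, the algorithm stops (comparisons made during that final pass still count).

Pass 1: compare adjacent pairs (0,1)..(2,3) = 3 comparison(s), 1 swap(s) -> [6, 1, 6, 19]
Pass 2: compare adjacent pairs (0,1)..(1,2) = 2 comparison(s), 1 swap(s) -> [1, 6, 6, 19]
Pass 3: compare adjacent pairs (0,1)..(0,1) = 1 comparison(s), 0 swap(s) -> [1, 6, 6, 19]
No swaps in this pass, so bubble sort stops here.
Total comparisons: 3 + 2 + 1 = 6
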